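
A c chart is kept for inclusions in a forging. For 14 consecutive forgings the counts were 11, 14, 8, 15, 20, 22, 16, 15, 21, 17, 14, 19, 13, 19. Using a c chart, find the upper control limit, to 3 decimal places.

c̄ = (11 + 14 + 8 + 15 + 20 + 22 + 16 + 15 + 21 + 17 + 14 + 19 + 13 + 19) / 14 = 224 / 14 = 16.0000
UCL = c̄ + 3√c̄ = 16.0000 + 3 × √16.0000 = 16.0000 + 3 × 4.0000 = 28.0000

28.000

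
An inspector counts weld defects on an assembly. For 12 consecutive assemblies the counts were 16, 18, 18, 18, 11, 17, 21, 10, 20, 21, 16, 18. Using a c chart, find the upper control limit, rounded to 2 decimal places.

29.37

c̄ = (16 + 18 + 18 + 18 + 11 + 17 + 21 + 10 + 20 + 21 + 16 + 18) / 12 = 204 / 12 = 17.0000
UCL = c̄ + 3√c̄ = 17.0000 + 3 × √17.0000 = 17.0000 + 3 × 4.1231 = 29.3693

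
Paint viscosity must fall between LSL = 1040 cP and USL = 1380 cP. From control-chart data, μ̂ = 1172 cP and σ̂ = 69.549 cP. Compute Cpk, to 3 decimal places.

Cpu = (USL − μ̂) / (3σ̂) = (1380 − 1172) / (3 × 69.549) = 0.9969; Cpl = (μ̂ − LSL) / (3σ̂) = (1172 − 1040) / (3 × 69.549) = 0.6326; Cpk = min(Cpu, Cpl) = 0.6326

0.633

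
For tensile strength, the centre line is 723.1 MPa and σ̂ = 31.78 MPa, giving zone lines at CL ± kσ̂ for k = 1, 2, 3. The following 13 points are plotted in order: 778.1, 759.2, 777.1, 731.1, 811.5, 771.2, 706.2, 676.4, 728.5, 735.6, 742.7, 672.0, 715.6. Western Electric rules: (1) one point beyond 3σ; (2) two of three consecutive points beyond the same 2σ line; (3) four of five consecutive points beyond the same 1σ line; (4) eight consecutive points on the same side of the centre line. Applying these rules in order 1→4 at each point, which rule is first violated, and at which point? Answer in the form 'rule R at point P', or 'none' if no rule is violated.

rule 3 at point 5

Zone of each point (C = within 1σ̂, B = 1σ̂–2σ̂, A = 2σ̂–3σ̂, * = beyond 3σ̂; sign = side of CL): 1:+B, 2:+B, 3:+B, 4:+C, 5:+A, 6:+B, 7:-C, 8:-B, 9:+C, 10:+C, 11:+C, 12:-B, 13:-C
Rule 3 (four of five consecutive points beyond the same 1σ limit) is satisfied at point 5.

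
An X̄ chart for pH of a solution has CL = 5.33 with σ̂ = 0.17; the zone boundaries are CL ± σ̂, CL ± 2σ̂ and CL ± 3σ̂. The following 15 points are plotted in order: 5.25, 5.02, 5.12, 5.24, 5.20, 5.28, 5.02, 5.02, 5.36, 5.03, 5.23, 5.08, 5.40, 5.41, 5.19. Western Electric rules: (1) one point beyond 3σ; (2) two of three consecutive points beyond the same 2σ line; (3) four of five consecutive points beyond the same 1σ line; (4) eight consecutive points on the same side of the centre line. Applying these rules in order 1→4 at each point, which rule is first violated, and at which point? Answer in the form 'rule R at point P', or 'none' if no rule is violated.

rule 4 at point 8

Zone of each point (C = within 1σ̂, B = 1σ̂–2σ̂, A = 2σ̂–3σ̂, * = beyond 3σ̂; sign = side of CL): 1:-C, 2:-B, 3:-B, 4:-C, 5:-C, 6:-C, 7:-B, 8:-B, 9:+C, 10:-B, 11:-C, 12:-B, 13:+C, 14:+C, 15:-C
Rule 4 (eight consecutive points on the same side of the centre line) is satisfied at point 8.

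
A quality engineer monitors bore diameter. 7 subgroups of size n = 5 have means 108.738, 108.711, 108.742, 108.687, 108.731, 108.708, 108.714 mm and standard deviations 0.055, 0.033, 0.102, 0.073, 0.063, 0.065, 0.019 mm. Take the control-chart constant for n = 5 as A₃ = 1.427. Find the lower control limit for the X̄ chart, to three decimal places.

X̄̄ = (108.738 + 108.711 + 108.742 + 108.687 + 108.731 + 108.708 + 108.714) / 7 = 108.7187
s̄ = (0.055 + 0.033 + 0.102 + 0.073 + 0.063 + 0.065 + 0.019) / 7 = 0.0586
LCL = X̄̄ − A₃·s̄ = 108.7187 − 1.427 × 0.0586 = 108.6351

108.635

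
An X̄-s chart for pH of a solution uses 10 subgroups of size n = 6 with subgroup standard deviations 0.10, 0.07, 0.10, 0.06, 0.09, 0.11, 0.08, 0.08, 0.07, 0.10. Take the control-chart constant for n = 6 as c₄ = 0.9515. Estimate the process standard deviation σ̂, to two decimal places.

0.09

s̄ = (0.10 + 0.07 + 0.10 + 0.06 + 0.09 + 0.11 + 0.08 + 0.08 + 0.07 + 0.10) / 10 = 0.0860
σ̂ = s̄ / c₄ = 0.0860 / 0.9515 = 0.0904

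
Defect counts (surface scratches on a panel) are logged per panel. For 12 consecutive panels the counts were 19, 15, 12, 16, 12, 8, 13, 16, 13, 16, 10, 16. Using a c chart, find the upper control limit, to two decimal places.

24.99

c̄ = (19 + 15 + 12 + 16 + 12 + 8 + 13 + 16 + 13 + 16 + 10 + 16) / 12 = 166 / 12 = 13.8333
UCL = c̄ + 3√c̄ = 13.8333 + 3 × √13.8333 = 13.8333 + 3 × 3.7193 = 24.9913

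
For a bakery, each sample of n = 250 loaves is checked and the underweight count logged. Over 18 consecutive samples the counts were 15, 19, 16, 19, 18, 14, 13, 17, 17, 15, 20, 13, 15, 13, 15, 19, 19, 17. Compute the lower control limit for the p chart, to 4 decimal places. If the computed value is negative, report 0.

p̄ = Σdᵢ / (k·n) = 294 / (18 × 250) = 0.06533
LCL = p̄ − 3·√(p̄(1−p̄)/n) = 0.06533 − 3 × 0.01563 = 0.01845

0.0184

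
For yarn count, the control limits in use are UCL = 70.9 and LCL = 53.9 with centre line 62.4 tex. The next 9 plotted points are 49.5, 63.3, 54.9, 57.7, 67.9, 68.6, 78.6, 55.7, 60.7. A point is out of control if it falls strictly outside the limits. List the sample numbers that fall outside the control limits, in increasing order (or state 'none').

Compare each point to [53.9, 70.9]: sample 1 = 49.5 < LCL; sample 7 = 78.6 > UCL.

1, 7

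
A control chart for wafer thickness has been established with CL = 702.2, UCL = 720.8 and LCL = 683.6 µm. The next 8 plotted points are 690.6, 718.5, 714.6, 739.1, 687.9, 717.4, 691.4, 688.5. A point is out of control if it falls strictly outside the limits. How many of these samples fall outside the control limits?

Compare each point to [683.6, 720.8]: sample 4 = 739.1 > UCL.

1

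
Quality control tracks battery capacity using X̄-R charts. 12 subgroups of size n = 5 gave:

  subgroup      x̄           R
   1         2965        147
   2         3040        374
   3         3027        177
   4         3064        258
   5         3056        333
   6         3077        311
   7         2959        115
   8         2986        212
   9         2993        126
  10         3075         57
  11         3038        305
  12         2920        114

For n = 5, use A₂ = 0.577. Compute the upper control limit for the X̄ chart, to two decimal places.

3138.27

X̄̄ = (2965 + 3040 + 3027 + 3064 + 3056 + 3077 + 2959 + 2986 + 2993 + 3075 + 3038 + 2920) / 12 = 36200.0000 / 12 = 3016.6667
R̄ = (147 + 374 + 177 + 258 + 333 + 311 + 115 + 212 + 126 + 57 + 305 + 114) / 12 = 2529.0000 / 12 = 210.7500
UCL = X̄̄ + A₂·R̄ = 3016.6667 + 0.577 × 210.7500 = 3138.2694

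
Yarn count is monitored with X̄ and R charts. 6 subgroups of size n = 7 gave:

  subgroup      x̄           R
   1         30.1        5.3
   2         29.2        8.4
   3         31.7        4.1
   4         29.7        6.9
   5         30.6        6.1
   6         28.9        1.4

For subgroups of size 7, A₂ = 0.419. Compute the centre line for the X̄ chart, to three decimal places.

X̄̄ = (30.1 + 29.2 + 31.7 + 29.7 + 30.6 + 28.9) / 6 = 180.2000 / 6 = 30.0333
CL = X̄̄ = 30.0333

30.033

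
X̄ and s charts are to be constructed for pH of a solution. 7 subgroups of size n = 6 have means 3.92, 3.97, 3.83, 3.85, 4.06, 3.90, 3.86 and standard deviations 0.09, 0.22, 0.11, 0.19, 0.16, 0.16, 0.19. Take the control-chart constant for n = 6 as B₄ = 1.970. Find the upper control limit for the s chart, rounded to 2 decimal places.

0.32

s̄ = (0.09 + 0.22 + 0.11 + 0.19 + 0.16 + 0.16 + 0.19) / 7 = 0.1600
UCL_s = B₄·s̄ = 1.970 × 0.1600 = 0.3152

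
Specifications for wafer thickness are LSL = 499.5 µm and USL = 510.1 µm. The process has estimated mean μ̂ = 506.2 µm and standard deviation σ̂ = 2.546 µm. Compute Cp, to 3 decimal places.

Cp = (USL − LSL) / (6σ̂) = (510.1 − 499.5) / (6 × 2.546) = 10.6000 / 15.2760 = 0.6939

0.694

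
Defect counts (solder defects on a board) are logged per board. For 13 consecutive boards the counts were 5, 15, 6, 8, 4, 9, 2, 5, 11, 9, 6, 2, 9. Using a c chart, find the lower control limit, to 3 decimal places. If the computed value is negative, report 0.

0.000

c̄ = (5 + 15 + 6 + 8 + 4 + 9 + 2 + 5 + 11 + 9 + 6 + 2 + 9) / 13 = 91 / 13 = 7.0000
LCL = c̄ − 3√c̄ = 7.0000 − 3 × 2.6458 = -0.9373 → 0 (cannot be negative)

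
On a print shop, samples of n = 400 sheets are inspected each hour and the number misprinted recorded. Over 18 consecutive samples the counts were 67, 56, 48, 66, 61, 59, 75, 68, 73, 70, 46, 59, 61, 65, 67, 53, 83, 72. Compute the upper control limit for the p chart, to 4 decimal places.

p̄ = Σdᵢ / (k·n) = 1149 / (18 × 400) = 0.15958
UCL = p̄ + 3·√(p̄(1−p̄)/n) = 0.15958 + 3 × √(0.15958×0.84042/400) = 0.15958 + 3 × 0.01831 = 0.21452

0.2145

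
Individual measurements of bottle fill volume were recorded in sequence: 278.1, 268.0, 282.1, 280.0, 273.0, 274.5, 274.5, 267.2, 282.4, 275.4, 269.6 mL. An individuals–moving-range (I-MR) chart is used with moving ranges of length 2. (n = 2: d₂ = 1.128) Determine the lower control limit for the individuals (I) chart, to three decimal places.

X̄ = (278.1 + 268.0 + 282.1 + 280.0 + 273.0 + 274.5 + 274.5 + 267.2 + 282.4 + 275.4 + 269.6) / 11 = 274.9818
Moving ranges: 10.1, 14.1, 2.1, 7.0, 1.5, 0.0, 7.3, 15.2, 7.0, 5.8; M̄R̄ = 70.1000 / 10 = 7.0100
LCL = X̄ − 3·M̄R̄/d₂ = 274.9818 − 3 × 7.0100 / 1.128 = 256.3382

256.338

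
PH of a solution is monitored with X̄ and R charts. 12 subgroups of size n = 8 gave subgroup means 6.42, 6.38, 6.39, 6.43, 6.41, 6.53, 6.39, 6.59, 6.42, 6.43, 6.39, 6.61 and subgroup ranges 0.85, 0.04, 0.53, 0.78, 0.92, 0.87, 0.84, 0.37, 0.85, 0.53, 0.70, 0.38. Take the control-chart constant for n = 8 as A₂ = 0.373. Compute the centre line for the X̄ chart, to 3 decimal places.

6.449

X̄̄ = (6.42 + 6.38 + 6.39 + 6.43 + 6.41 + 6.53 + 6.39 + 6.59 + 6.42 + 6.43 + 6.39 + 6.61) / 12 = 77.3900 / 12 = 6.4492
CL = X̄̄ = 6.4492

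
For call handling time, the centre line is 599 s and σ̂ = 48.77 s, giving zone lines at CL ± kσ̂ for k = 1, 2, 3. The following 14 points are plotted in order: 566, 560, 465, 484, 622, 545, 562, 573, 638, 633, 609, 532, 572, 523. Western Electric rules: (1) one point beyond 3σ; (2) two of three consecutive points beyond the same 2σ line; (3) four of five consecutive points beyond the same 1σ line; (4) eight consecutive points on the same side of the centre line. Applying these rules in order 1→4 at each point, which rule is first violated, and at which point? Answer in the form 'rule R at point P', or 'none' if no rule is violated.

Zone of each point (C = within 1σ̂, B = 1σ̂–2σ̂, A = 2σ̂–3σ̂, * = beyond 3σ̂; sign = side of CL): 1:-C, 2:-C, 3:-A, 4:-A, 5:+C, 6:-B, 7:-C, 8:-C, 9:+C, 10:+C, 11:+C, 12:-B, 13:-C, 14:-B
Rule 2 (two of three consecutive points beyond the same 2σ limit) is satisfied at point 4.

rule 2 at point 4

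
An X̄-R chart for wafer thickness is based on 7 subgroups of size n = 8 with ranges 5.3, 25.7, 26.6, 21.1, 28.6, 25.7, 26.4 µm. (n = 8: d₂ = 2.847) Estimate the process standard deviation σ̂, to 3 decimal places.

R̄ = (5.3 + 25.7 + 26.6 + 21.1 + 28.6 + 25.7 + 26.4) / 7 = 22.7714
σ̂ = R̄ / d₂ = 22.7714 / 2.847 = 7.9984

7.998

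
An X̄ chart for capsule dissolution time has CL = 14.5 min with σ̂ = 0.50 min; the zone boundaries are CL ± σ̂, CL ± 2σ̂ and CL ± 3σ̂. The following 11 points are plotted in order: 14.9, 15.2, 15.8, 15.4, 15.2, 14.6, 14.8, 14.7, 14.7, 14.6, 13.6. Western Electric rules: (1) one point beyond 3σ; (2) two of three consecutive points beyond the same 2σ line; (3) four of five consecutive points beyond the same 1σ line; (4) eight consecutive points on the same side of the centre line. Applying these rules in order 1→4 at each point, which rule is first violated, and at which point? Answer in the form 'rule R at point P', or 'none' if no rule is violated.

rule 3 at point 5

Zone of each point (C = within 1σ̂, B = 1σ̂–2σ̂, A = 2σ̂–3σ̂, * = beyond 3σ̂; sign = side of CL): 1:+C, 2:+B, 3:+A, 4:+B, 5:+B, 6:+C, 7:+C, 8:+C, 9:+C, 10:+C, 11:-B
Rule 3 (four of five consecutive points beyond the same 1σ limit) is satisfied at point 5.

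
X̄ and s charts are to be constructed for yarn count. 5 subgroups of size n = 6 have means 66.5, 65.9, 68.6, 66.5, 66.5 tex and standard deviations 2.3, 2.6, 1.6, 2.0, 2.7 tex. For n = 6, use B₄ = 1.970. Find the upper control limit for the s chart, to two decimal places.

4.41

s̄ = (2.3 + 2.6 + 1.6 + 2.0 + 2.7) / 5 = 2.2400
UCL_s = B₄·s̄ = 1.970 × 2.2400 = 4.4128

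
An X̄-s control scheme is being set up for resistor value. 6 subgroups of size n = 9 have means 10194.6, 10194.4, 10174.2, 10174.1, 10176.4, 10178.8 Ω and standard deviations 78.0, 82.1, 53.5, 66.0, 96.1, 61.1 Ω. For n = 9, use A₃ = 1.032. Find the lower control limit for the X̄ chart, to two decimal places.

10106.95

X̄̄ = (10194.6 + 10194.4 + 10174.2 + 10174.1 + 10176.4 + 10178.8) / 6 = 10182.0833
s̄ = (78.0 + 82.1 + 53.5 + 66.0 + 96.1 + 61.1) / 6 = 72.8000
LCL = X̄̄ − A₃·s̄ = 10182.0833 − 1.032 × 72.8000 = 10106.9537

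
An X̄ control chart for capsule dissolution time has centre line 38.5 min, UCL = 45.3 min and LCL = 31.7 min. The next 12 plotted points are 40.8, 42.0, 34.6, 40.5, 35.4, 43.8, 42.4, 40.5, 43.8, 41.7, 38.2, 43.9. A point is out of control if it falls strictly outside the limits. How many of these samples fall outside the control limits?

0

All 12 points lie within [31.7, 45.3].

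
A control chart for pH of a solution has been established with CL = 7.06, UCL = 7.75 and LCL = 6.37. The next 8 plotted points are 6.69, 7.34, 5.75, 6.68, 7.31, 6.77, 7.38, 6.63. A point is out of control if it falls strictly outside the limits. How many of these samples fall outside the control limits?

Compare each point to [6.37, 7.75]: sample 3 = 5.75 < LCL.

1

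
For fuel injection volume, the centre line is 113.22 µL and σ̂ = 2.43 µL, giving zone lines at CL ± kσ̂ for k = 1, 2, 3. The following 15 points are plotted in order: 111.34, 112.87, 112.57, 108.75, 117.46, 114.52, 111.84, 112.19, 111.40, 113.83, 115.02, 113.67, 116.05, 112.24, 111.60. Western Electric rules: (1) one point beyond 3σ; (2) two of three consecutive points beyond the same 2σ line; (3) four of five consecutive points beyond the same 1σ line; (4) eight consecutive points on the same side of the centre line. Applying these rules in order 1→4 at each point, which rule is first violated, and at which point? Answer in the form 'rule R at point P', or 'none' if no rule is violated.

none

Zone of each point (C = within 1σ̂, B = 1σ̂–2σ̂, A = 2σ̂–3σ̂, * = beyond 3σ̂; sign = side of CL): 1:-C, 2:-C, 3:-C, 4:-B, 5:+B, 6:+C, 7:-C, 8:-C, 9:-C, 10:+C, 11:+C, 12:+C, 13:+B, 14:-C, 15:-C
No rule fires across all 15 points.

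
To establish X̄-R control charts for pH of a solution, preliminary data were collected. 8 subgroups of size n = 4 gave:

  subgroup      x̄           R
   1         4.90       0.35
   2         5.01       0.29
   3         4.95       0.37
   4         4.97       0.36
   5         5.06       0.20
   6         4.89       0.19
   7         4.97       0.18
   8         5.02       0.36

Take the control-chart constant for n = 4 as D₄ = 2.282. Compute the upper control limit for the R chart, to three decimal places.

R̄ = (0.35 + 0.29 + 0.37 + 0.36 + 0.20 + 0.19 + 0.18 + 0.36) / 8 = 2.3000 / 8 = 0.2875
UCL_R = D₄·R̄ = 2.282 × 0.2875 = 0.6561

0.656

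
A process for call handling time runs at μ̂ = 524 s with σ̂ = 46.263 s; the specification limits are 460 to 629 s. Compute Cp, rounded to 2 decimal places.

0.61

Cp = (USL − LSL) / (6σ̂) = (629 − 460) / (6 × 46.263) = 169.0000 / 277.5780 = 0.6088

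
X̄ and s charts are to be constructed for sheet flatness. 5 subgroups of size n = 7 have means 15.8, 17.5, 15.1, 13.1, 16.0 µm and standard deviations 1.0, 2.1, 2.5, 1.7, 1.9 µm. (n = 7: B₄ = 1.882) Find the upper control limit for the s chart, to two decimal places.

3.46

s̄ = (1.0 + 2.1 + 2.5 + 1.7 + 1.9) / 5 = 1.8400
UCL_s = B₄·s̄ = 1.882 × 1.8400 = 3.4629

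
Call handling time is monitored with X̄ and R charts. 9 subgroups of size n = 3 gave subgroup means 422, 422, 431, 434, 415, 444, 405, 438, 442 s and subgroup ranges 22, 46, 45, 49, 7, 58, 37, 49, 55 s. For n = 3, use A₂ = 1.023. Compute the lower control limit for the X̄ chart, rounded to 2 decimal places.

386.28

X̄̄ = (422 + 422 + 431 + 434 + 415 + 444 + 405 + 438 + 442) / 9 = 3853.0000 / 9 = 428.1111
R̄ = (22 + 46 + 45 + 49 + 7 + 58 + 37 + 49 + 55) / 9 = 368.0000 / 9 = 40.8889
LCL = X̄̄ − A₂·R̄ = 428.1111 − 1.023 × 40.8889 = 386.2818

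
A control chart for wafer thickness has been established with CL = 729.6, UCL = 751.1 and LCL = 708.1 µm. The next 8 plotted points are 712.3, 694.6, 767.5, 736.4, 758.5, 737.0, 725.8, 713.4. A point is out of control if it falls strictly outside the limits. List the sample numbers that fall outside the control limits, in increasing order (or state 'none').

Compare each point to [708.1, 751.1]: sample 2 = 694.6 < LCL; sample 3 = 767.5 > UCL; sample 5 = 758.5 > UCL.

2, 3, 5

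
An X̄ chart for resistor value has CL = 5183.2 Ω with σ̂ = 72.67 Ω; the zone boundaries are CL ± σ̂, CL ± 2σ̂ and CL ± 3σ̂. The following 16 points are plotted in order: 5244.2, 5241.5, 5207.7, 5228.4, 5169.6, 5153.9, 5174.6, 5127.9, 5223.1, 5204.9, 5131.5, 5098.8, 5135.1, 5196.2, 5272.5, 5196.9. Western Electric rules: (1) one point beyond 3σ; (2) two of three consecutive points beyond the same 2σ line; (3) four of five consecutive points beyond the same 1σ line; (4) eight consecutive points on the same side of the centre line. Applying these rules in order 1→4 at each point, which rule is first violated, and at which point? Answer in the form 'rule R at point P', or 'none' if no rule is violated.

Zone of each point (C = within 1σ̂, B = 1σ̂–2σ̂, A = 2σ̂–3σ̂, * = beyond 3σ̂; sign = side of CL): 1:+C, 2:+C, 3:+C, 4:+C, 5:-C, 6:-C, 7:-C, 8:-C, 9:+C, 10:+C, 11:-C, 12:-B, 13:-C, 14:+C, 15:+B, 16:+C
No rule fires across all 16 points.

none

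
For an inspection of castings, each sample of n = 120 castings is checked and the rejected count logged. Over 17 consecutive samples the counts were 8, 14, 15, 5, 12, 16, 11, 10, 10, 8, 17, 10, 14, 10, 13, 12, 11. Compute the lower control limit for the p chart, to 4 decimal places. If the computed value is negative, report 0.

0.0154

p̄ = Σdᵢ / (k·n) = 196 / (17 × 120) = 0.09608
LCL = p̄ − 3·√(p̄(1−p̄)/n) = 0.09608 − 3 × 0.02690 = 0.01537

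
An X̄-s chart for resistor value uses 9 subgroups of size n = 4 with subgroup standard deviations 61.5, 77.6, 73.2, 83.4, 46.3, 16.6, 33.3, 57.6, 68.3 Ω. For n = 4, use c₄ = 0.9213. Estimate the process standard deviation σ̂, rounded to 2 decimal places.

62.45

s̄ = (61.5 + 77.6 + 73.2 + 83.4 + 46.3 + 16.6 + 33.3 + 57.6 + 68.3) / 9 = 57.5333
σ̂ = s̄ / c₄ = 57.5333 / 0.9213 = 62.4480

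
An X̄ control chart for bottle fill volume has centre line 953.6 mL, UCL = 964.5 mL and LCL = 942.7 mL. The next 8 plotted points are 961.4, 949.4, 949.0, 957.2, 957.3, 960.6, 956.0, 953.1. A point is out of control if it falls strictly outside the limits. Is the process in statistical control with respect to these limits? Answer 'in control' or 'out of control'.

in control

All 8 points lie within [942.7, 964.5].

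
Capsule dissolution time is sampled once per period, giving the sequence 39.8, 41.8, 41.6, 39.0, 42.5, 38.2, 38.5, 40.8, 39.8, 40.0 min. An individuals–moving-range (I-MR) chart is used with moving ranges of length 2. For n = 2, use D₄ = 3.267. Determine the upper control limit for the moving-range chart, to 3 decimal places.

Moving ranges: 2.0, 0.2, 2.6, 3.5, 4.3, 0.3, 2.3, 1.0, 0.2; M̄R̄ = 16.4000 / 9 = 1.8222
UCL_MR = D₄·M̄R̄ = 3.267 × 1.8222 = 5.9532

5.953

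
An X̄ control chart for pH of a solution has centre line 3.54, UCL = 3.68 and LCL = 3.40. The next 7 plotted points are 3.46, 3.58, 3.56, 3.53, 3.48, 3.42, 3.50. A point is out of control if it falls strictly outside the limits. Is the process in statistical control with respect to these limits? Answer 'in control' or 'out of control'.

All 7 points lie within [3.40, 3.68].

in control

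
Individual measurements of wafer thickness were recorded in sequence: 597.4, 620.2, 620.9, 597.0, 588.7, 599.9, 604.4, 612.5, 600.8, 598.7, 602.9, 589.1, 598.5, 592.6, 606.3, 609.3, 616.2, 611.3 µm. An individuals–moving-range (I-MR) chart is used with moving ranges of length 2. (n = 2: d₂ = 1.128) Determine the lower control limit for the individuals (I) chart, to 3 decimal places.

579.441

X̄ = (597.4 + 620.2 + 620.9 + 597.0 + 588.7 + 599.9 + 604.4 + 612.5 + 600.8 + 598.7 + 602.9 + 589.1 + 598.5 + 592.6 + 606.3 + 609.3 + 616.2 + 611.3) / 18 = 603.7056
Moving ranges: 22.8, 0.7, 23.9, 8.3, 11.2, 4.5, 8.1, 11.7, 2.1, 4.2, 13.8, 9.4, 5.9, 13.7, 3.0, 6.9, 4.9; M̄R̄ = 155.1000 / 17 = 9.1235
LCL = X̄ − 3·M̄R̄/d₂ = 603.7056 − 3 × 9.1235 / 1.128 = 579.4408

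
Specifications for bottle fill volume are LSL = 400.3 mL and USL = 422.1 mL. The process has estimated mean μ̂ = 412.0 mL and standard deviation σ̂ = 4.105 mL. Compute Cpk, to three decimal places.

0.820

Cpu = (USL − μ̂) / (3σ̂) = (422.1 − 412.0) / (3 × 4.105) = 0.8201; Cpl = (μ̂ − LSL) / (3σ̂) = (412.0 − 400.3) / (3 × 4.105) = 0.9501; Cpk = min(Cpu, Cpl) = 0.8201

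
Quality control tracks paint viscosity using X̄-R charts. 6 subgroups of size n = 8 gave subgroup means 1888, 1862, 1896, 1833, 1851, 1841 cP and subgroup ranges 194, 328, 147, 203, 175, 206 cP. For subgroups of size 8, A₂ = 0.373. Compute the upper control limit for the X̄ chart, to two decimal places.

X̄̄ = (1888 + 1862 + 1896 + 1833 + 1851 + 1841) / 6 = 11171.0000 / 6 = 1861.8333
R̄ = (194 + 328 + 147 + 203 + 175 + 206) / 6 = 1253.0000 / 6 = 208.8333
UCL = X̄̄ + A₂·R̄ = 1861.8333 + 0.373 × 208.8333 = 1939.7282

1939.73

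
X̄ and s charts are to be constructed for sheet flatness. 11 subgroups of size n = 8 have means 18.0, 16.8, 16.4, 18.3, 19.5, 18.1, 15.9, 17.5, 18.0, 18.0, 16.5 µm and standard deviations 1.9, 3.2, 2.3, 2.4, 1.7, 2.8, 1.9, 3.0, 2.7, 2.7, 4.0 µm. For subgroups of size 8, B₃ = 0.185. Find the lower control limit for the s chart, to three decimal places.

0.481

s̄ = (1.9 + 3.2 + 2.3 + 2.4 + 1.7 + 2.8 + 1.9 + 3.0 + 2.7 + 2.7 + 4.0) / 11 = 2.6000
LCL_s = B₃·s̄ = 0.185 × 2.6000 = 0.4810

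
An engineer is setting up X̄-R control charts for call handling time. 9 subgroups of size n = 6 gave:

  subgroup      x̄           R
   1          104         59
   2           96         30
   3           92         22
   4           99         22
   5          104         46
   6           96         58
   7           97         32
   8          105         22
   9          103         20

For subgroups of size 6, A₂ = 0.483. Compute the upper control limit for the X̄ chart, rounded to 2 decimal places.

116.25

X̄̄ = (104 + 96 + 92 + 99 + 104 + 96 + 97 + 105 + 103) / 9 = 896.0000 / 9 = 99.5556
R̄ = (59 + 30 + 22 + 22 + 46 + 58 + 32 + 22 + 20) / 9 = 311.0000 / 9 = 34.5556
UCL = X̄̄ + A₂·R̄ = 99.5556 + 0.483 × 34.5556 = 116.2459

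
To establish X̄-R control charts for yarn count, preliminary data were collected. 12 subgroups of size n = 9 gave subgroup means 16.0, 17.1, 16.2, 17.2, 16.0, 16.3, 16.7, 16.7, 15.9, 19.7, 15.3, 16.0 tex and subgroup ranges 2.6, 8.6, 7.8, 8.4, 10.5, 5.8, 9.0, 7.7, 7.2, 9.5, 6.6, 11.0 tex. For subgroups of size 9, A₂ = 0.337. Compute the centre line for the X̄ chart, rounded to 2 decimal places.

16.59

X̄̄ = (16.0 + 17.1 + 16.2 + 17.2 + 16.0 + 16.3 + 16.7 + 16.7 + 15.9 + 19.7 + 15.3 + 16.0) / 12 = 199.1000 / 12 = 16.5917
CL = X̄̄ = 16.5917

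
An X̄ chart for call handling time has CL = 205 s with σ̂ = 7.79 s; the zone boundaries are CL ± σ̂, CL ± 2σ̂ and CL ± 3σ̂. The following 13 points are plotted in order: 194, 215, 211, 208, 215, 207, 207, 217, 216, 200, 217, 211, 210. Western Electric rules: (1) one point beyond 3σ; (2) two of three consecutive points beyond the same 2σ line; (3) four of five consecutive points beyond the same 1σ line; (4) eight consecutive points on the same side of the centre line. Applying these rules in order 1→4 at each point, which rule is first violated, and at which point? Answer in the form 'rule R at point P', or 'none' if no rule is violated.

Zone of each point (C = within 1σ̂, B = 1σ̂–2σ̂, A = 2σ̂–3σ̂, * = beyond 3σ̂; sign = side of CL): 1:-B, 2:+B, 3:+C, 4:+C, 5:+B, 6:+C, 7:+C, 8:+B, 9:+B, 10:-C, 11:+B, 12:+C, 13:+C
Rule 4 (eight consecutive points on the same side of the centre line) is satisfied at point 9.

rule 4 at point 9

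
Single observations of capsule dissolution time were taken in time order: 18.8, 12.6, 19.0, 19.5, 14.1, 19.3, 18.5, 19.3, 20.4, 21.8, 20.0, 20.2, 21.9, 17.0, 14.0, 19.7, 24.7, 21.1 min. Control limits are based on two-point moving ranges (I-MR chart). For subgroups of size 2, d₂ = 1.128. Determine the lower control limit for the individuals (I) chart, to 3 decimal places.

X̄ = (18.8 + 12.6 + 19.0 + 19.5 + 14.1 + 19.3 + 18.5 + 19.3 + 20.4 + 21.8 + 20.0 + 20.2 + 21.9 + 17.0 + 14.0 + 19.7 + 24.7 + 21.1) / 18 = 18.9944
Moving ranges: 6.2, 6.4, 0.5, 5.4, 5.2, 0.8, 0.8, 1.1, 1.4, 1.8, 0.2, 1.7, 4.9, 3.0, 5.7, 5.0, 3.6; M̄R̄ = 53.7000 / 17 = 3.1588
LCL = X̄ − 3·M̄R̄/d₂ = 18.9944 − 3 × 3.1588 / 1.128 = 10.5933

10.593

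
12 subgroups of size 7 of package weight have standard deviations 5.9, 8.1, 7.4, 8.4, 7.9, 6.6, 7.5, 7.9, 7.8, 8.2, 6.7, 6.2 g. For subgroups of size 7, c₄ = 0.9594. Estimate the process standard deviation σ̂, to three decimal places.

7.696

s̄ = (5.9 + 8.1 + 7.4 + 8.4 + 7.9 + 6.6 + 7.5 + 7.9 + 7.8 + 8.2 + 6.7 + 6.2) / 12 = 7.3833
σ̂ = s̄ / c₄ = 7.3833 / 0.9594 = 7.6958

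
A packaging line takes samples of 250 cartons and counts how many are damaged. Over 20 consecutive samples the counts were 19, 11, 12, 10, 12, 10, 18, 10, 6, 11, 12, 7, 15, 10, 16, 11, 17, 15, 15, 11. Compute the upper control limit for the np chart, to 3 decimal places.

22.699

p̄ = Σdᵢ / (k·n) = 248 / (20 × 250) = 0.04960
UCL = np̄ + 3·√(np̄(1−p̄)) = 12.4000 + 3 × √(12.4000×0.95040) = 12.4000 + 3 × 3.4329 = 22.6988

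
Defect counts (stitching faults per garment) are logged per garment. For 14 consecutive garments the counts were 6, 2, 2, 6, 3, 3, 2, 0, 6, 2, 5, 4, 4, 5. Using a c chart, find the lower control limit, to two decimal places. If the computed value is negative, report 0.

c̄ = (6 + 2 + 2 + 6 + 3 + 3 + 2 + 0 + 6 + 2 + 5 + 4 + 4 + 5) / 14 = 50 / 14 = 3.5714
LCL = c̄ − 3√c̄ = 3.5714 − 3 × 1.8898 = -2.0980 → 0 (cannot be negative)

0.00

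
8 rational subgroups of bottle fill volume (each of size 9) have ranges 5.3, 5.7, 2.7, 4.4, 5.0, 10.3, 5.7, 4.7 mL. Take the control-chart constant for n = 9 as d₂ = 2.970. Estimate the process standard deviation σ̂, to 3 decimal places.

1.843

R̄ = (5.3 + 5.7 + 2.7 + 4.4 + 5.0 + 10.3 + 5.7 + 4.7) / 8 = 5.4750
σ̂ = R̄ / d₂ = 5.4750 / 2.970 = 1.8434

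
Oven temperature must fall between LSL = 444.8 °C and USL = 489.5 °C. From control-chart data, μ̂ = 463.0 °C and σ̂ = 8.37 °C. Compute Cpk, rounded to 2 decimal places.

Cpu = (USL − μ̂) / (3σ̂) = (489.5 − 463.0) / (3 × 8.37) = 1.0554; Cpl = (μ̂ − LSL) / (3σ̂) = (463.0 − 444.8) / (3 × 8.37) = 0.7248; Cpk = min(Cpu, Cpl) = 0.7248

0.72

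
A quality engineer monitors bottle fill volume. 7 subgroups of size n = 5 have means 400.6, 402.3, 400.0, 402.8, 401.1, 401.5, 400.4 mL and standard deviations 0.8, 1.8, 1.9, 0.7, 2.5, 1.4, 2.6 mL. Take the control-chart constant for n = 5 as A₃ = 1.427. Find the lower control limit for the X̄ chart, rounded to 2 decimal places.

398.86

X̄̄ = (400.6 + 402.3 + 400.0 + 402.8 + 401.1 + 401.5 + 400.4) / 7 = 401.2429
s̄ = (0.8 + 1.8 + 1.9 + 0.7 + 2.5 + 1.4 + 2.6) / 7 = 1.6714
LCL = X̄̄ − A₃·s̄ = 401.2429 − 1.427 × 1.6714 = 398.8577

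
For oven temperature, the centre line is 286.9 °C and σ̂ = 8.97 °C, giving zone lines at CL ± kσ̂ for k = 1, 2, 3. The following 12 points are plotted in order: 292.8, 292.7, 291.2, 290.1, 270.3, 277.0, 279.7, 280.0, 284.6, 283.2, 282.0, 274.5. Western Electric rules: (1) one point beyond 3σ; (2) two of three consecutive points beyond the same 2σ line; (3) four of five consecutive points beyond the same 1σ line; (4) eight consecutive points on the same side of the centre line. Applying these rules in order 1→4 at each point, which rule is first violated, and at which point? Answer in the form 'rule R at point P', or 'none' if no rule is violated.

Zone of each point (C = within 1σ̂, B = 1σ̂–2σ̂, A = 2σ̂–3σ̂, * = beyond 3σ̂; sign = side of CL): 1:+C, 2:+C, 3:+C, 4:+C, 5:-B, 6:-B, 7:-C, 8:-C, 9:-C, 10:-C, 11:-C, 12:-B
Rule 4 (eight consecutive points on the same side of the centre line) is satisfied at point 12.

rule 4 at point 12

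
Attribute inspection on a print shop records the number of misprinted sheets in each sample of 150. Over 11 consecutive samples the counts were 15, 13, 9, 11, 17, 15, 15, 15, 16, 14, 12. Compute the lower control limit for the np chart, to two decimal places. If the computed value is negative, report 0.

p̄ = Σdᵢ / (k·n) = 152 / (11 × 150) = 0.09212
LCL = np̄ − 3·√(np̄(1−p̄)) = 13.8182 − 3 × 3.5419 = 3.1924

3.19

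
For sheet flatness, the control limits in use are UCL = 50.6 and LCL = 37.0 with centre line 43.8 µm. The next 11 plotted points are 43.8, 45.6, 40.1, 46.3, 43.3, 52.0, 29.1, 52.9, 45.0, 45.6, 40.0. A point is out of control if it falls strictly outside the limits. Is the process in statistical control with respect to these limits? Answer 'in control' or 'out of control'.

Compare each point to [37.0, 50.6]: sample 6 = 52.0 > UCL; sample 7 = 29.1 < LCL; sample 8 = 52.9 > UCL.

out of control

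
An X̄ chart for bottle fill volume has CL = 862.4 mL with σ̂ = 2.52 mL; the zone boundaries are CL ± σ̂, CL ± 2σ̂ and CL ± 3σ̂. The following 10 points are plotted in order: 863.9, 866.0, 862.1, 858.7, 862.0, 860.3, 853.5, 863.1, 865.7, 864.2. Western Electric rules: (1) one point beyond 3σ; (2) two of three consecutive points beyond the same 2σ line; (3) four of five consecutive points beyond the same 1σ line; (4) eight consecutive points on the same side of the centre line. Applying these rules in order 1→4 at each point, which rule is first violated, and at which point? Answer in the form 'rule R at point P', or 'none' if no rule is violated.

Zone of each point (C = within 1σ̂, B = 1σ̂–2σ̂, A = 2σ̂–3σ̂, * = beyond 3σ̂; sign = side of CL): 1:+C, 2:+B, 3:-C, 4:-B, 5:-C, 6:-C, 7:-*, 8:+C, 9:+B, 10:+C
Rule 1 (one point beyond the 3σ limits) is satisfied at point 7.

rule 1 at point 7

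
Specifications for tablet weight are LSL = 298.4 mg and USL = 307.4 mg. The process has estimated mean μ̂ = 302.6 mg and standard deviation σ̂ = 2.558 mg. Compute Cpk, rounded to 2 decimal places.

0.55

Cpu = (USL − μ̂) / (3σ̂) = (307.4 − 302.6) / (3 × 2.558) = 0.6255; Cpl = (μ̂ − LSL) / (3σ̂) = (302.6 − 298.4) / (3 × 2.558) = 0.5473; Cpk = min(Cpu, Cpl) = 0.5473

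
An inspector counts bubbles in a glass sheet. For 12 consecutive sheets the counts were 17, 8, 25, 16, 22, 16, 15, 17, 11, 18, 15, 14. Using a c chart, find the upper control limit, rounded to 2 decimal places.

28.23

c̄ = (17 + 8 + 25 + 16 + 22 + 16 + 15 + 17 + 11 + 18 + 15 + 14) / 12 = 194 / 12 = 16.1667
UCL = c̄ + 3√c̄ = 16.1667 + 3 × √16.1667 = 16.1667 + 3 × 4.0208 = 28.2290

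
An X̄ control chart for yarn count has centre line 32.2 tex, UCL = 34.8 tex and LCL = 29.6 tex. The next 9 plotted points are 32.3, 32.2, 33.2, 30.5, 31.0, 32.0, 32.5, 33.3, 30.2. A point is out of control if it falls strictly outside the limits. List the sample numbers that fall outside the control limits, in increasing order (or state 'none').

none

All 9 points lie within [29.6, 34.8].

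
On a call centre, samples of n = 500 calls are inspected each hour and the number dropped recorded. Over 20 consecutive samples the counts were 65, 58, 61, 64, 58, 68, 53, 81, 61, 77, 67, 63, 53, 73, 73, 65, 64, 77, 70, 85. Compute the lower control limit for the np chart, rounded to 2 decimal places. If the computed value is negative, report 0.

43.98

p̄ = Σdᵢ / (k·n) = 1336 / (20 × 500) = 0.13360
LCL = np̄ − 3·√(np̄(1−p̄)) = 66.8000 − 3 × 7.6076 = 43.9772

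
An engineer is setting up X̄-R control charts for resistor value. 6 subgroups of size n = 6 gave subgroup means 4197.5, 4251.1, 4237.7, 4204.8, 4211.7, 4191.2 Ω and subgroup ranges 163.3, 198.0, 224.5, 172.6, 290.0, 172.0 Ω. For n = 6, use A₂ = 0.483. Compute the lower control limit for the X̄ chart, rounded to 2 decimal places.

4117.42

X̄̄ = (4197.5 + 4251.1 + 4237.7 + 4204.8 + 4211.7 + 4191.2) / 6 = 25294.0000 / 6 = 4215.6667
R̄ = (163.3 + 198.0 + 224.5 + 172.6 + 290.0 + 172.0) / 6 = 1220.4000 / 6 = 203.4000
LCL = X̄̄ − A₂·R̄ = 4215.6667 − 0.483 × 203.4000 = 4117.4245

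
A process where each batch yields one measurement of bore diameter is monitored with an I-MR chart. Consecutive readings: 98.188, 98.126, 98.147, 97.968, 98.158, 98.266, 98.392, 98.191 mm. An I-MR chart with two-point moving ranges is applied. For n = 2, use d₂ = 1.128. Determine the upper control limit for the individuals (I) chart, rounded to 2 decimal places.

98.52

X̄ = (98.188 + 98.126 + 98.147 + 97.968 + 98.158 + 98.266 + 98.392 + 98.191) / 8 = 98.1795
Moving ranges: 0.062, 0.021, 0.179, 0.190, 0.108, 0.126, 0.201; M̄R̄ = 0.8870 / 7 = 0.1267
UCL = X̄ + 3·M̄R̄/d₂ = 98.1795 + 3 × 0.1267 / 1.128 = 98.5165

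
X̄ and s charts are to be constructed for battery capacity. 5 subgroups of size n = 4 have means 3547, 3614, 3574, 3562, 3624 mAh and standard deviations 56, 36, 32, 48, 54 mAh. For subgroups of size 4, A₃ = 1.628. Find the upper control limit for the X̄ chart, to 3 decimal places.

X̄̄ = (3547 + 3614 + 3574 + 3562 + 3624) / 5 = 3584.2000
s̄ = (56 + 36 + 32 + 48 + 54) / 5 = 45.2000
UCL = X̄̄ + A₃·s̄ = 3584.2000 + 1.628 × 45.2000 = 3657.7856

3657.786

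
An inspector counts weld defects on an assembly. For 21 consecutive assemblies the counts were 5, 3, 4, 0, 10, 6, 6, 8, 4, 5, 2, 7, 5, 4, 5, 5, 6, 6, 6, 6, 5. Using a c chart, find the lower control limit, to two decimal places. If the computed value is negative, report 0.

0.00

c̄ = (5 + 3 + 4 + 0 + 10 + 6 + 6 + 8 + 4 + 5 + 2 + 7 + 5 + 4 + 5 + 5 + 6 + 6 + 6 + 6 + 5) / 21 = 108 / 21 = 5.1429
LCL = c̄ − 3√c̄ = 5.1429 − 3 × 2.2678 = -1.6605 → 0 (cannot be negative)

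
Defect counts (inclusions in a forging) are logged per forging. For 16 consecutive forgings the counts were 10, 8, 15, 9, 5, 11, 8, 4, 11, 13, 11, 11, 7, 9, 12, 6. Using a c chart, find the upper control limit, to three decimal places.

c̄ = (10 + 8 + 15 + 9 + 5 + 11 + 8 + 4 + 11 + 13 + 11 + 11 + 7 + 9 + 12 + 6) / 16 = 150 / 16 = 9.3750
UCL = c̄ + 3√c̄ = 9.3750 + 3 × √9.3750 = 9.3750 + 3 × 3.0619 = 18.5606

18.561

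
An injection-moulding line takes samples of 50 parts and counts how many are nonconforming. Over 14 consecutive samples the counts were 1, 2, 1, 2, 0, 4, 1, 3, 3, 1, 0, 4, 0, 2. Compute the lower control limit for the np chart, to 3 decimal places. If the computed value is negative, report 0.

0.000

p̄ = Σdᵢ / (k·n) = 24 / (14 × 50) = 0.03429
LCL = np̄ − 3·√(np̄(1−p̄)) = 1.7143 − 3 × 1.2867 = -2.1457 → 0 (negative, so LCL = 0)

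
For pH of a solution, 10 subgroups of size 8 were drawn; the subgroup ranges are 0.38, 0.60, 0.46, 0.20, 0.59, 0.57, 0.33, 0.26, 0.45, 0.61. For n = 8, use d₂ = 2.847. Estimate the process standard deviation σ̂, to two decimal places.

R̄ = (0.38 + 0.60 + 0.46 + 0.20 + 0.59 + 0.57 + 0.33 + 0.26 + 0.45 + 0.61) / 10 = 0.4450
σ̂ = R̄ / d₂ = 0.4450 / 2.847 = 0.1563

0.16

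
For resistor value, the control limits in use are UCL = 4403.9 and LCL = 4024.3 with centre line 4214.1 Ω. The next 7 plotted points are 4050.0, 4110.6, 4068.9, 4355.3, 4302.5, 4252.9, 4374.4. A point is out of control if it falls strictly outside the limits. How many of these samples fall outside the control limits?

All 7 points lie within [4024.3, 4403.9].

0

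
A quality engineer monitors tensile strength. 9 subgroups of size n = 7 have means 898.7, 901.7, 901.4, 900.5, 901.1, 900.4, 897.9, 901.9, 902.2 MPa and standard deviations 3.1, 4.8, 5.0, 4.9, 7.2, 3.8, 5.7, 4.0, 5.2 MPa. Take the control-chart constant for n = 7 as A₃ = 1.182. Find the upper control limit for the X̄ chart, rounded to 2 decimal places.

906.38

X̄̄ = (898.7 + 901.7 + 901.4 + 900.5 + 901.1 + 900.4 + 897.9 + 901.9 + 902.2) / 9 = 900.6444
s̄ = (3.1 + 4.8 + 5.0 + 4.9 + 7.2 + 3.8 + 5.7 + 4.0 + 5.2) / 9 = 4.8556
UCL = X̄̄ + A₃·s̄ = 900.6444 + 1.182 × 4.8556 = 906.3837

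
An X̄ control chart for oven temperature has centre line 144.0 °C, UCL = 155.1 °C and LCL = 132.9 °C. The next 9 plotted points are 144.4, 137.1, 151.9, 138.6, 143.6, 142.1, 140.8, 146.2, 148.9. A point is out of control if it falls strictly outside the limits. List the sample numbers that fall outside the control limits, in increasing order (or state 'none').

none

All 9 points lie within [132.9, 155.1].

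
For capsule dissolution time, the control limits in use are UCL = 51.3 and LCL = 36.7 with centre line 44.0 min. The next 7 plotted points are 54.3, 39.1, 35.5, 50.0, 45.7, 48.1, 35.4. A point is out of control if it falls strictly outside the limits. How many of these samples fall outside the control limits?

3

Compare each point to [36.7, 51.3]: sample 1 = 54.3 > UCL; sample 3 = 35.5 < LCL; sample 7 = 35.4 < LCL.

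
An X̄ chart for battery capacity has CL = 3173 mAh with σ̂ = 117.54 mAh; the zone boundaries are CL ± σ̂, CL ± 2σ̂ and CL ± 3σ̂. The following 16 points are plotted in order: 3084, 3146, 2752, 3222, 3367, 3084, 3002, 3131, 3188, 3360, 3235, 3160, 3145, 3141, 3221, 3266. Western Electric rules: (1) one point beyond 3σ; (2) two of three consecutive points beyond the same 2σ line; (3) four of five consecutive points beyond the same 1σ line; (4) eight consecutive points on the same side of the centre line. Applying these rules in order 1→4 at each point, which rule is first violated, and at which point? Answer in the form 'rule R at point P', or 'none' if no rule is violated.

rule 1 at point 3

Zone of each point (C = within 1σ̂, B = 1σ̂–2σ̂, A = 2σ̂–3σ̂, * = beyond 3σ̂; sign = side of CL): 1:-C, 2:-C, 3:-*, 4:+C, 5:+B, 6:-C, 7:-B, 8:-C, 9:+C, 10:+B, 11:+C, 12:-C, 13:-C, 14:-C, 15:+C, 16:+C
Rule 1 (one point beyond the 3σ limits) is satisfied at point 3.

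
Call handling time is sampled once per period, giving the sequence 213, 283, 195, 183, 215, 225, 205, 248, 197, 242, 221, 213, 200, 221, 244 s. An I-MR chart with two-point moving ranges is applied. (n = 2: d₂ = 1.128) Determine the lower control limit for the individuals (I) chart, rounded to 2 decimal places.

133.52

X̄ = (213 + 283 + 195 + 183 + 215 + 225 + 205 + 248 + 197 + 242 + 221 + 213 + 200 + 221 + 244) / 15 = 220.3333
Moving ranges: 70, 88, 12, 32, 10, 20, 43, 51, 45, 21, 8, 13, 21, 23; M̄R̄ = 457.0000 / 14 = 32.6429
LCL = X̄ − 3·M̄R̄/d₂ = 220.3333 − 3 × 32.6429 / 1.128 = 133.5172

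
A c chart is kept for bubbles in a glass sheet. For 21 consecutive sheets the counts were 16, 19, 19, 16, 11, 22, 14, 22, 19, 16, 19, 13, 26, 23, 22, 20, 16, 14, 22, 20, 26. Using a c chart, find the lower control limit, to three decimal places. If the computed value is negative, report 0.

c̄ = (16 + 19 + 19 + 16 + 11 + 22 + 14 + 22 + 19 + 16 + 19 + 13 + 26 + 23 + 22 + 20 + 16 + 14 + 22 + 20 + 26) / 21 = 395 / 21 = 18.8095
LCL = c̄ − 3√c̄ = 18.8095 − 3 × 4.3370 = 5.7985

5.799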